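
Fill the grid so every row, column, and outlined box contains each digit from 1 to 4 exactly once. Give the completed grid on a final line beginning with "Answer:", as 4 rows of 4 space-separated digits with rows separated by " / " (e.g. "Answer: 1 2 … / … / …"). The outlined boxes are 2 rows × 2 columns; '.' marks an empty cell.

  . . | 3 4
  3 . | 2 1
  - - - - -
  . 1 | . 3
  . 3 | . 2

Step 1. [r4c1∈{4}] r4c1 has the single candidate 4, so r4c1=4.
Step 2. [r1c2∈{2}] r1c2 has the single candidate 2, so r1c2=2.
Step 3. [r3c3∈{4}] only 4 remains possible at r3c3, so r3c3=4.
Step 4. [r2c2∈{4}] r2c2 is down to just 4, so r2c2=4.
Step 5. [r3c1∈{2}] r3c1 is down to just 2 ⇒ r3c1=2.
Step 6. [r4c3∈{1}] nothing but 1 survives at r4c3, so r4c3=1.
Step 7. [r1c1∈{1}] r1c1 has the single candidate 1. So r1c1=1.

Answer: 1 2 3 4 / 3 4 2 1 / 2 1 4 3 / 4 3 1 2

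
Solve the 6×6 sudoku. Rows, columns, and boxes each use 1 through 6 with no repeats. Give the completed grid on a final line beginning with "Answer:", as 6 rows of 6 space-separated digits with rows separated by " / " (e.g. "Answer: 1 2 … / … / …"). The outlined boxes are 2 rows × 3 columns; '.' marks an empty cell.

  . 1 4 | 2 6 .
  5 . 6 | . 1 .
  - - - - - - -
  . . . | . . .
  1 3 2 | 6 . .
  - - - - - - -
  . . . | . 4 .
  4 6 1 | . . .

Step 1. [r1c6∈{3,5}] in row 1, 5 fits only at r1c6. So r1c6=5.
Step 2. [r3c3∈{5}] only 5 remains possible at r3c3. So r3c3=5.
Step 3. [r5c6∈{1,2,3,6}] row 5 places 6 nowhere but r5c6. So r5c6=6.
Step 4. [r3c6∈{1,2,3,4}] r3c6 is the only open cell in col 6 admitting 1. So r3c6=1.
Step 5. [r5c3∈{3}] r5c3 is down to just 3, so r5c3=3.
Step 6. [r3c5∈{2,3}] 2 has one home in row 3: r3c5 ⇒ r3c5=2.
Step 7. [r6c5∈{3,5}] col 5 places 3 nowhere but r6c5. So r6c5=3.
Step 8. [r3c4∈{3,4}] row 3 places 3 nowhere but r3c4, so r3c4=3.
Step 9. [r5c2∈{2,5}] 5 has one home in col 2: r5c2 ⇒ r5c2=5.
Step 10. [r2c6∈{3,4}] 3 has one home in row 2: r2c6, so r2c6=3.
Step 11. [r6c4∈{5}] r6c4's peers cover all but 5, so r6c4=5.
Step 12. [r2c2∈{2}] r2c2 is down to just 2. So r2c2=2.
Step 13. [r1c1∈{3}] r1c1 has the single candidate 3 ⇒ r1c1=3.
Step 14. [r5c4∈{1}] r5c4 has the single candidate 1. So r5c4=1.
Step 15. [r2c4∈{4}] r2c4's peers cover all but 4 ⇒ r2c4=4.
Step 16. [r3c1∈{6}] r3c1's peers cover all but 6, so r3c1=6.
Step 17. [r6c6∈{2}] r6c6 is down to just 2, so r6c6=2.
Step 18. [r5c1∈{2}] r5c1 is down to just 2 ⇒ r5c1=2.
Step 19. [r4c6∈{4}] r4c6 is down to just 4. So r4c6=4.
Step 20. [r3c2∈{4}] only 4 remains possible at r3c2, so r3c2=4.
Step 21. [r4c5∈{5}] r4c5 is down to just 5, so r4c5=5.

Answer: 3 1 4 2 6 5 / 5 2 6 4 1 3 / 6 4 5 3 2 1 / 1 3 2 6 5 4 / 2 5 3 1 4 6 / 4 6 1 5 3 2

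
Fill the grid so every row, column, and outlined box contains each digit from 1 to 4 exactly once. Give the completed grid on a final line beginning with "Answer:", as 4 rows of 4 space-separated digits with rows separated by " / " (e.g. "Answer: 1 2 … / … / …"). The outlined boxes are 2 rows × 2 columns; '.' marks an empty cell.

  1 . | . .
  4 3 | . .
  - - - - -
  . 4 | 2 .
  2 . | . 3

Step 1. [r2c4∈{1,2}] r2c4 is the only open cell in row 2 admitting 2. So r2c4=2.
Step 2. [r4c3∈{1,4}] 4 has one home in row 4: r4c3. So r4c3=4.
Step 3. [r2c3∈{1}] nothing but 1 survives at r2c3. So r2c3=1.
Step 4. [r3c4∈{1}] r3c4 has the single candidate 1, so r3c4=1.
Step 5. [r1c4∈{4}] r1c4 has the single candidate 4, so r1c4=4.
Step 6. [r4c2∈{1}] r4c2's peers cover all but 1. So r4c2=1.
Step 7. [r1c3∈{3}] r1c3's peers cover all but 3. So r1c3=3.
Step 8. [r1c2∈{2}] only 2 remains possible at r1c2 ⇒ r1c2=2.
Step 9. [r3c1∈{3}] r3c1 has the single candidate 3. So r3c1=3.

Answer: 1 2 3 4 / 4 3 1 2 / 3 4 2 1 / 2 1 4 3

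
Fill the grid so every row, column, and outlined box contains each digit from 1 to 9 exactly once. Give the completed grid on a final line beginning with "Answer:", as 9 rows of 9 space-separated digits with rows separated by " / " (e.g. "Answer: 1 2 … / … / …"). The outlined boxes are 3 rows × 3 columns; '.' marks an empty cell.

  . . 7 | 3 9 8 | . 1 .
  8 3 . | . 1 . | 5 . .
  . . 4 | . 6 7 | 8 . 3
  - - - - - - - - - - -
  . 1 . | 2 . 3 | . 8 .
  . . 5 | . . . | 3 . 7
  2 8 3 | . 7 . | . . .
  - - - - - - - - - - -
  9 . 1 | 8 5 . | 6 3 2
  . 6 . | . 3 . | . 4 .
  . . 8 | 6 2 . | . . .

Step 1. [r4c5∈{4}] r4c5 has the single candidate 4. So r4c5=4.
Step 2. [r4c7∈{9}] only 9 remains possible at r4c7 ⇒ r4c7=9.
Step 3. [r6c6∈{1,5,6,9}] across col 6, 5 lands solely at r6c6, so r6c6=5.
Step 4. [r9c8∈{5,7,9}] in col 8, 5 fits only at r9c8 ⇒ r9c8=5.
Step 5. [r2c3∈{2,6,9}] col 3 places 9 nowhere but r2c3, so r2c3=9.
Step 6. [r7c2∈{4,7}] 7 has one home in row 7: r7c2, so r7c2=7.
Step 7. [r6c4∈{1,9}] row 6 places 9 nowhere but r6c4, so r6c4=9.
Step 8. [r6c8∈{6}] r6c8 is down to just 6. So r6c8=6.
Step 9. [r1c7∈{2,4}] r1c7 is the only open cell in col 7 admitting 2. So r1c7=2.
Step 10. [r1c1∈{5,6}] 6 has one home in box 1: r1c1 ⇒ r1c1=6.
Step 11. [r9c2∈{4}] nothing but 4 survives at r9c2 ⇒ r9c2=4.
Step 12. [r1c9∈{4}] only 4 remains possible at r1c9. So r1c9=4.
Step 13. [r6c9∈{1}] r6c9 is down to just 1 ⇒ r6c9=1.
Step 14. [r5c4∈{1}] r5c4 has the single candidate 1. So r5c4=1.
Step 15. [r9c9∈{9}] r9c9 has the single candidate 9, so r9c9=9.
Step 16. [r3c4∈{5}] r3c4 has the single candidate 5. So r3c4=5.
Step 17. [r9c6∈{1}] r9c6 has the single candidate 1 ⇒ r9c6=1.
Step 18. [r9c7∈{7}] nothing but 7 survives at r9c7, so r9c7=7.
Step 19. [r2c4∈{4}] nothing but 4 survives at r2c4, so r2c4=4.
Step 20. [r4c3∈{6}] nothing but 6 survives at r4c3, so r4c3=6.
Step 21. [r2c8∈{7}] nothing but 7 survives at r2c8, so r2c8=7.
Step 22. [r1c2∈{5}] only 5 remains possible at r1c2 ⇒ r1c2=5.
Step 23. [r8c7∈{1}] only 1 remains possible at r8c7, so r8c7=1.
Step 24. [r2c6∈{2}] only 2 remains possible at r2c6 ⇒ r2c6=2.
Step 25. [r8c9∈{8}] r8c9 has the single candidate 8, so r8c9=8.
Step 26. [r4c9∈{5}] r4c9 has the single candidate 5 ⇒ r4c9=5.
Step 27. [r7c6∈{4}] r7c6 has the single candidate 4, so r7c6=4.
Step 28. [r8c3∈{2}] only 2 remains possible at r8c3. So r8c3=2.
Step 29. [r3c1∈{1}] only 1 remains possible at r3c1, so r3c1=1.
Step 30. [r5c5∈{8}] r5c5's peers cover all but 8 ⇒ r5c5=8.
Step 31. [r9c1∈{3}] only 3 remains possible at r9c1 ⇒ r9c1=3.
Step 32. [r8c6∈{9}] nothing but 9 survives at r8c6. So r8c6=9.
Step 33. [r6c7∈{4}] only 4 remains possible at r6c7. So r6c7=4.
Step 34. [r5c2∈{9}] r5c2 is down to just 9 ⇒ r5c2=9.
Step 35. [r3c8∈{9}] r3c8 is down to just 9, so r3c8=9.
Step 36. [r8c1∈{5}] only 5 remains possible at r8c1, so r8c1=5.
Step 37. [r5c1∈{4}] r5c1's peers cover all but 4. So r5c1=4.
Step 38. [r5c6∈{6}] r5c6's peers cover all but 6 ⇒ r5c6=6.
Step 39. [r5c8∈{2}] nothing but 2 survives at r5c8, so r5c8=2.
Step 40. [r2c9∈{6}] r2c9's peers cover all but 6, so r2c9=6.
Step 41. [r4c1∈{7}] r4c1 has the single candidate 7 ⇒ r4c1=7.
Step 42. [r8c4∈{7}] only 7 remains possible at r8c4. So r8c4=7.
Step 43. [r3c2∈{2}] r3c2's peers cover all but 2, so r3c2=2.

Answer: 6 5 7 3 9 8 2 1 4 / 8 3 9 4 1 2 5 7 6 / 1 2 4 5 6 7 8 9 3 / 7 1 6 2 4 3 9 8 5 / 4 9 5 1 8 6 3 2 7 / 2 8 3 9 7 5 4 6 1 / 9 7 1 8 5 4 6 3 2 / 5 6 2 7 3 9 1 4 8 / 3 4 8 6 2 1 7 5 9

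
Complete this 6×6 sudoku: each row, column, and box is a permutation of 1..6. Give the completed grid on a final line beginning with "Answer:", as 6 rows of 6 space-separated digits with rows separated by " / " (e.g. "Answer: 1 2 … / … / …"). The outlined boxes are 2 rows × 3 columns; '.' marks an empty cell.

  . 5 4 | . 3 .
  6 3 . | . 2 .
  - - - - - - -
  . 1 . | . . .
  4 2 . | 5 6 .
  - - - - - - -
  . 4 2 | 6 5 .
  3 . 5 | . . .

Step 1. [r1c4∈{1}] r1c4 is down to just 1, so r1c4=1.
Step 2. [r3c4∈{2,3,4}] 3 has one home in col 4: r3c4 ⇒ r3c4=3.
Step 3. [r6c5∈{1,4}] r6c5 is the only open cell in col 5 admitting 1. So r6c5=1.
Step 4. [r2c4∈{4}] r2c4's peers cover all but 4. So r2c4=4.
Step 5. [r3c6∈{2,4}] row 3 places 2 nowhere but r3c6. So r3c6=2.
Step 6. [r2c3∈{1}] r2c3 has the single candidate 1. So r2c3=1.
Step 7. [r6c6∈{4}] r6c6 is down to just 4. So r6c6=4.
Step 8. [r1c1∈{2}] r1c1 has the single candidate 2, so r1c1=2.
Step 9. [r4c3∈{3}] r4c3's peers cover all but 3. So r4c3=3.
Step 10. [r4c6∈{1}] nothing but 1 survives at r4c6, so r4c6=1.
Step 11. [r1c6∈{6}] only 6 remains possible at r1c6, so r1c6=6.
Step 12. [r6c2∈{6}] r6c2 has the single candidate 6. So r6c2=6.
Step 13. [r5c6∈{3}] only 3 remains possible at r5c6, so r5c6=3.
Step 14. [r3c3∈{6}] r3c3 is down to just 6, so r3c3=6.
Step 15. [r3c1∈{5}] only 5 remains possible at r3c1, so r3c1=5.
Step 16. [r2c6∈{5}] r2c6 has the single candidate 5 ⇒ r2c6=5.
Step 17. [r3c5∈{4}] r3c5 is down to just 4 ⇒ r3c5=4.
Step 18. [r6c4∈{2}] only 2 remains possible at r6c4 ⇒ r6c4=2.
Step 19. [r5c1∈{1}] r5c1 is down to just 1, so r5c1=1.

Answer: 2 5 4 1 3 6 / 6 3 1 4 2 5 / 5 1 6 3 4 2 / 4 2 3 5 6 1 / 1 4 2 6 5 3 / 3 6 5 2 1 4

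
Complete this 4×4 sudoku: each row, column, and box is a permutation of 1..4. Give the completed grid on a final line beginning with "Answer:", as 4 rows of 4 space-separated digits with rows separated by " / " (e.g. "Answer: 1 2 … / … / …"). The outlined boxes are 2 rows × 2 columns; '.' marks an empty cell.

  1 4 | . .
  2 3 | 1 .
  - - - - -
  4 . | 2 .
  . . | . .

Step 1. [r3c4∈{1,3}] 3 has one home in row 3: r3c4 ⇒ r3c4=3.
Step 2. [r4c4∈{1,4}] 1 has one home in col 4: r4c4, so r4c4=1.
Step 3. [r4c2∈{2}] nothing but 2 survives at r4c2, so r4c2=2.
Step 4. [r1c4∈{2}] only 2 remains possible at r1c4. So r1c4=2.
Step 5. [r4c3∈{4}] only 4 remains possible at r4c3 ⇒ r4c3=4.
Step 6. [r4c1∈{3}] only 3 remains possible at r4c1. So r4c1=3.
Step 7. [r3c2∈{1}] nothing but 1 survives at r3c2, so r3c2=1.
Step 8. [r1c3∈{3}] only 3 remains possible at r1c3, so r1c3=3.
Step 9. [r2c4∈{4}] r2c4 has the single candidate 4. So r2c4=4.

Answer: 1 4 3 2 / 2 3 1 4 / 4 1 2 3 / 3 2 4 1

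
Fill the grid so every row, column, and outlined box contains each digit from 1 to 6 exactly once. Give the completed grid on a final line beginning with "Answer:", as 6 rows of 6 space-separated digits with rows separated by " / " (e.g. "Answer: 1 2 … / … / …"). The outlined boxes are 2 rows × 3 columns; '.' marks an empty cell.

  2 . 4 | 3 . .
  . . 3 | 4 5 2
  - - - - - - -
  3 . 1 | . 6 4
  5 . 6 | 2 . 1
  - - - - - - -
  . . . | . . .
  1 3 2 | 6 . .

Step 1. [r5c5∈{1,2,3,4}] 2 has one home in row 5: r5c5 ⇒ r5c5=2.
Step 2. [r2c1∈{6}] r2c1 has the single candidate 6. So r2c1=6.
Step 3. [r5c3∈{5}] nothing but 5 survives at r5c3. So r5c3=5.
Step 4. [r1c2∈{1,5}] 5 has one home in row 1: r1c2. So r1c2=5.
Step 5. [r5c1∈{4}] nothing but 4 survives at r5c1. So r5c1=4.
Step 6. [r5c6∈{3}] nothing but 3 survives at r5c6. So r5c6=3.
Step 7. [r6c6∈{5}] only 5 remains possible at r6c6, so r6c6=5.
Step 8. [r4c5∈{3}] only 3 remains possible at r4c5. So r4c5=3.
Step 9. [r1c5∈{1}] r1c5 has the single candidate 1 ⇒ r1c5=1.
Step 10. [r5c4∈{1}] r5c4 has the single candidate 1, so r5c4=1.
Step 11. [r3c4∈{5}] only 5 remains possible at r3c4. So r3c4=5.
Step 12. [r1c6∈{6}] r1c6 is down to just 6 ⇒ r1c6=6.
Step 13. [r4c2∈{4}] r4c2 has the single candidate 4, so r4c2=4.
Step 14. [r5c2∈{6}] r5c2 has the single candidate 6. So r5c2=6.
Step 15. [r2c2∈{1}] r2c2 has the single candidate 1. So r2c2=1.
Step 16. [r3c2∈{2}] r3c2 is down to just 2, so r3c2=2.
Step 17. [r6c5∈{4}] r6c5 is down to just 4 ⇒ r6c5=4.

Answer: 2 5 4 3 1 6 / 6 1 3 4 5 2 / 3 2 1 5 6 4 / 5 4 6 2 3 1 / 4 6 5 1 2 3 / 1 3 2 6 4 5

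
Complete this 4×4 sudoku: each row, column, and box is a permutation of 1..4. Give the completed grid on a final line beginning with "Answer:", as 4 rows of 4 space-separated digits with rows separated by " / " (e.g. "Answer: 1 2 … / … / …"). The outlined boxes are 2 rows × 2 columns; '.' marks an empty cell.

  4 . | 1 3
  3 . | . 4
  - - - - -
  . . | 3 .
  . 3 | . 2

Step 1. [r2c2∈{1,2}] 1 has one home in row 2: r2c2. So r2c2=1.
Step 2. [r3c1∈{1,2}] in col 1, 2 fits only at r3c1 ⇒ r3c1=2.
Step 3. [r3c2∈{4}] only 4 remains possible at r3c2, so r3c2=4.
Step 4. [r4c3∈{4}] r4c3 is down to just 4 ⇒ r4c3=4.
Step 5. [r1c2∈{2}] nothing but 2 survives at r1c2, so r1c2=2.
Step 6. [r3c4∈{1}] r3c4 has the single candidate 1, so r3c4=1.
Step 7. [r4c1∈{1}] only 1 remains possible at r4c1. So r4c1=1.
Step 8. [r2c3∈{2}] r2c3 is down to just 2, so r2c3=2.

Answer: 4 2 1 3 / 3 1 2 4 / 2 4 3 1 / 1 3 4 2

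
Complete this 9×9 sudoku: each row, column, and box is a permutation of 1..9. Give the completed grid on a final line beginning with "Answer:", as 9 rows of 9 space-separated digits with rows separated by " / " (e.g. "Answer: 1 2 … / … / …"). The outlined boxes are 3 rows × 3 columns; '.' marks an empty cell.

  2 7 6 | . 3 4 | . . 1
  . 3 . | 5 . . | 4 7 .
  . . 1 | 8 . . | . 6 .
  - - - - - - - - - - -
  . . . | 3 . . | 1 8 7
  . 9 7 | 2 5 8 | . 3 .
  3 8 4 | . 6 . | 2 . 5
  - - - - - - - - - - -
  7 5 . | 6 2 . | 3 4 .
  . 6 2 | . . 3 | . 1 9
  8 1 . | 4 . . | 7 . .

Step 1. [r4c6∈{9}] r4c6's peers cover all but 9 ⇒ r4c6=9.
Step 2. [r1c4∈{9}] r1c4's peers cover all but 9, so r1c4=9.
Step 3. [r8c7∈{5,8}] 5 has one home in row 8: r8c7 ⇒ r8c7=5.
Step 4. [r3c1∈{4,5,9}] r3c1 is the only open cell in row 3 admitting 5. So r3c1=5.
Step 5. [r7c3∈{9}] r7c3 is down to just 9 ⇒ r7c3=9.
Step 6. [r5c7∈{6}] nothing but 6 survives at r5c7 ⇒ r5c7=6.
Step 7. [r2c6∈{1,2,6}] r2c6 is the only open cell in row 2 admitting 6. So r2c6=6.
Step 8. [r2c9∈{2,8}] in row 2, 2 fits only at r2c9, so r2c9=2.
Step 9. [r8c4∈{7}] r8c4's peers cover all but 7, so r8c4=7.
Step 10. [r6c6∈{1,7}] across row 6, 7 lands solely at r6c6. So r6c6=7.
Step 11. [r6c8∈{9}] r6c8 has the single candidate 9. So r6c8=9.
Step 12. [r2c1∈{9}] nothing but 9 survives at r2c1 ⇒ r2c1=9.
Step 13. [r7c6∈{1}] r7c6 has the single candidate 1. So r7c6=1.
Step 14. [r9c9∈{6}] nothing but 6 survives at r9c9 ⇒ r9c9=6.
Step 15. [r3c6∈{2}] only 2 remains possible at r3c6. So r3c6=2.
Step 16. [r7c9∈{8}] r7c9's peers cover all but 8 ⇒ r7c9=8.
Step 17. [r4c2∈{2}] r4c2's peers cover all but 2, so r4c2=2.
Step 18. [r9c3∈{3}] r9c3's peers cover all but 3, so r9c3=3.
Step 19. [r2c5∈{1}] nothing but 1 survives at r2c5, so r2c5=1.
Step 20. [r9c6∈{5}] r9c6 has the single candidate 5 ⇒ r9c6=5.
Step 21. [r5c1∈{1}] r5c1 has the single candidate 1, so r5c1=1.
Step 22. [r1c7∈{8}] only 8 remains possible at r1c7 ⇒ r1c7=8.
Step 23. [r3c2∈{4}] r3c2's peers cover all but 4. So r3c2=4.
Step 24. [r4c1∈{6}] only 6 remains possible at r4c1. So r4c1=6.
Step 25. [r9c5∈{9}] r9c5 is down to just 9 ⇒ r9c5=9.
Step 26. [r9c8∈{2}] r9c8's peers cover all but 2. So r9c8=2.
Step 27. [r1c8∈{5}] nothing but 5 survives at r1c8, so r1c8=5.
Step 28. [r2c3∈{8}] nothing but 8 survives at r2c3 ⇒ r2c3=8.
Step 29. [r3c5∈{7}] r3c5 has the single candidate 7 ⇒ r3c5=7.
Step 30. [r4c5∈{4}] only 4 remains possible at r4c5 ⇒ r4c5=4.
Step 31. [r8c5∈{8}] only 8 remains possible at r8c5, so r8c5=8.
Step 32. [r6c4∈{1}] nothing but 1 survives at r6c4. So r6c4=1.
Step 33. [r8c1∈{4}] r8c1's peers cover all but 4, so r8c1=4.
Step 34. [r4c3∈{5}] nothing but 5 survives at r4c3 ⇒ r4c3=5.
Step 35. [r3c9∈{3}] r3c9's peers cover all but 3. So r3c9=3.
Step 36. [r5c9∈{4}] r5c9 has the single candidate 4. So r5c9=4.
Step 37. [r3c7∈{9}] r3c7 is down to just 9 ⇒ r3c7=9.

Answer: 2 7 6 9 3 4 8 5 1 / 9 3 8 5 1 6 4 7 2 / 5 4 1 8 7 2 9 6 3 / 6 2 5 3 4 9 1 8 7 / 1 9 7 2 5 8 6 3 4 / 3 8 4 1 6 7 2 9 5 / 7 5 9 6 2 1 3 4 8 / 4 6 2 7 8 3 5 1 9 / 8 1 3 4 9 5 7 2 6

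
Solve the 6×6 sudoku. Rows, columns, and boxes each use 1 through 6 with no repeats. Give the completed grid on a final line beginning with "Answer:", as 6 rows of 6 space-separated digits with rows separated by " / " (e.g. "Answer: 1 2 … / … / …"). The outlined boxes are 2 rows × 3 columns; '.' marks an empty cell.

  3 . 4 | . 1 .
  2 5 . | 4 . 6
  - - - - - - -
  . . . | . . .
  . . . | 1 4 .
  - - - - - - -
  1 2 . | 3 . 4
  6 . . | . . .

Step 1. [r3c4∈{2,5,6}] across col 4, 6 lands solely at r3c4, so r3c4=6.
Step 2. [r5c3∈{5}] r5c3 is down to just 5 ⇒ r5c3=5.
Step 3. [r3c2∈{1,3,4}] in col 2, 1 fits only at r3c2 ⇒ r3c2=1.
Step 4. [r4c3∈{2,3,6}] 6 has one home in col 3: r4c3. So r4c3=6.
Step 5. [r4c6∈{2,3,5}] r4c6 is the only open cell in row 4 admitting 2 ⇒ r4c6=2.
Step 6. [r3c6∈{3,5}] across col 6, 3 lands solely at r3c6 ⇒ r3c6=3.
Step 7. [r6c5∈{2,5}] 2 has one home in col 5: r6c5 ⇒ r6c5=2.
Step 8. [r6c4∈{5}] r6c4 has the single candidate 5. So r6c4=5.
Step 9. [r4c1∈{5}] only 5 remains possible at r4c1. So r4c1=5.
Step 10. [r6c2∈{3,4}] r6c2 is the only open cell in row 6 admitting 4. So r6c2=4.
Step 11. [r6c6∈{1}] r6c6 has the single candidate 1. So r6c6=1.
Step 12. [r1c2∈{6}] r1c2 is down to just 6, so r1c2=6.
Step 13. [r2c5∈{3}] r2c5 has the single candidate 3 ⇒ r2c5=3.
Step 14. [r3c5∈{5}] only 5 remains possible at r3c5 ⇒ r3c5=5.
Step 15. [r1c6∈{5}] nothing but 5 survives at r1c6. So r1c6=5.
Step 16. [r1c4∈{2}] nothing but 2 survives at r1c4. So r1c4=2.
Step 17. [r4c2∈{3}] r4c2 is down to just 3. So r4c2=3.
Step 18. [r6c3∈{3}] r6c3 is down to just 3, so r6c3=3.
Step 19. [r2c3∈{1}] only 1 remains possible at r2c3. So r2c3=1.
Step 20. [r3c3∈{2}] only 2 remains possible at r3c3, so r3c3=2.
Step 21. [r5c5∈{6}] only 6 remains possible at r5c5. So r5c5=6.
Step 22. [r3c1∈{4}] r3c1 has the single candidate 4. So r3c1=4.

Answer: 3 6 4 2 1 5 / 2 5 1 4 3 6 / 4 1 2 6 5 3 / 5 3 6 1 4 2 / 1 2 5 3 6 4 / 6 4 3 5 2 1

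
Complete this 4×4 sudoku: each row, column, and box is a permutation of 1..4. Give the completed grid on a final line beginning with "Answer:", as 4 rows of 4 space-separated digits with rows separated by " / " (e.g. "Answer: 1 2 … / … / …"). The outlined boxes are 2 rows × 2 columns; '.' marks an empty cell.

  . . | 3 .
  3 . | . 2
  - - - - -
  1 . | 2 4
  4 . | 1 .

Step 1. [r1c2∈{1,2,4}] r1c2 is the only open cell in row 1 admitting 4. So r1c2=4.
Step 2. [r3c2∈{3}] r3c2's peers cover all but 3. So r3c2=3.
Step 3. [r4c4∈{3}] r4c4's peers cover all but 3. So r4c4=3.
Step 4. [r1c1∈{2}] nothing but 2 survives at r1c1 ⇒ r1c1=2.
Step 5. [r2c2∈{1}] only 1 remains possible at r2c2. So r2c2=1.
Step 6. [r2c3∈{4}] r2c3 is down to just 4 ⇒ r2c3=4.
Step 7. [r4c2∈{2}] r4c2 has the single candidate 2, so r4c2=2.
Step 8. [r1c4∈{1}] r1c4's peers cover all but 1. So r1c4=1.

Answer: 2 4 3 1 / 3 1 4 2 / 1 3 2 4 / 4 2 1 3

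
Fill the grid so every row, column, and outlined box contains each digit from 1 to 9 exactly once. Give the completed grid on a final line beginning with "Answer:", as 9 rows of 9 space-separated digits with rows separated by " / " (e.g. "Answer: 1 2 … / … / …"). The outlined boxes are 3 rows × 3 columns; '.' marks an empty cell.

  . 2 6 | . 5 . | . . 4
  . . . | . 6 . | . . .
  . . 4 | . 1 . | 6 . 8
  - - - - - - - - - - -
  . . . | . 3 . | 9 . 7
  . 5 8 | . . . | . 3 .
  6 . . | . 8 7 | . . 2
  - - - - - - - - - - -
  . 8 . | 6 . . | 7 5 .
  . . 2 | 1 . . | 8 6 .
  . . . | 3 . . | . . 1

Step 1. [r5c1∈{1,2,4,7,9}] row 5 places 7 nowhere but r5c1 ⇒ r5c1=7.
Step 2. [r4c3∈{1}] r4c3's peers cover all but 1, so r4c3=1.
Step 3. [r2c2∈{1,3,7,9}] 1 has one home in col 2: r2c2, so r2c2=1.
Step 4. [r4c2∈{4}] nothing but 4 survives at r4c2. So r4c2=4.
Step 5. [r3c1∈{3,5,9}] across row 3, 5 lands solely at r3c1. So r3c1=5.
Step 6. [r9c6∈{2,4,5,8,9}] row 9 places 8 nowhere but r9c6, so r9c6=8.
Step 7. [r5c6∈{1,2,4,6,9}] col 6 places 1 nowhere but r5c6. So r5c6=1.
Step 8. [r5c7∈{4}] r5c7 has the single candidate 4. So r5c7=4.
Step 9. [r9c8∈{2,4,9}] col 8 places 4 nowhere but r9c8. So r9c8=4.
Step 10. [r9c1∈{9}] r9c1 is down to just 9, so r9c1=9.
Step 11. [r7c3∈{3}] r7c3's peers cover all but 3, so r7c3=3.
Step 12. [r8c2∈{7}] nothing but 7 survives at r8c2 ⇒ r8c2=7.
Step 13. [r7c9∈{9}] nothing but 9 survives at r7c9. So r7c9=9.
Step 14. [r6c4∈{4,5,9}] row 6 places 4 nowhere but r6c4 ⇒ r6c4=4.
Step 15. [r2c6∈{2,3,4,9}] 4 has one home in row 2: r2c6, so r2c6=4.
Step 16. [r7c6∈{2}] r7c6 has the single candidate 2, so r7c6=2.
Step 17. [r5c5∈{2,9}] r5c5 is the only open cell in col 5 admitting 2. So r5c5=2.
Step 18. [r2c3∈{7,9}] r2c3 is the only open cell in col 3 admitting 7, so r2c3=7.
Step 19. [r3c2∈{3,9}] across box 1, 9 lands solely at r3c2. So r3c2=9.
Step 20. [r8c1∈{4}] r8c1 has the single candidate 4, so r8c1=4.
Step 21. [r8c6∈{5,9}] r8c6 is the only open cell in row 8 admitting 5 ⇒ r8c6=5.
Step 22. [r1c6∈{3,9}] in col 6, 9 fits only at r1c6 ⇒ r1c6=9.
Step 23. [r2c9∈{3,5}] r2c9 is the only open cell in col 9 admitting 5. So r2c9=5.
Step 24. [r6c8∈{1}] r6c8 is down to just 1. So r6c8=1.
Step 25. [r1c8∈{7}] r1c8's peers cover all but 7. So r1c8=7.
Step 26. [r3c8∈{2}] nothing but 2 survives at r3c8 ⇒ r3c8=2.
Step 27. [r2c7∈{3}] r2c7's peers cover all but 3, so r2c7=3.
Step 28. [r1c4∈{8}] nothing but 8 survives at r1c4, so r1c4=8.
Step 29. [r4c1∈{2}] only 2 remains possible at r4c1 ⇒ r4c1=2.
Step 30. [r3c6∈{3}] r3c6's peers cover all but 3. So r3c6=3.
Step 31. [r9c2∈{6}] r9c2 has the single candidate 6. So r9c2=6.
Step 32. [r8c9∈{3}] r8c9 has the single candidate 3, so r8c9=3.
Step 33. [r4c6∈{6}] only 6 remains possible at r4c6, so r4c6=6.
Step 34. [r4c4∈{5}] r4c4 has the single candidate 5 ⇒ r4c4=5.
Step 35. [r1c7∈{1}] r1c7 is down to just 1 ⇒ r1c7=1.
Step 36. [r3c4∈{7}] r3c4 is down to just 7. So r3c4=7.
Step 37. [r9c7∈{2}] only 2 remains possible at r9c7, so r9c7=2.
Step 38. [r1c1∈{3}] r1c1 is down to just 3. So r1c1=3.
Step 39. [r7c5∈{4}] only 4 remains possible at r7c5 ⇒ r7c5=4.
Step 40. [r6c7∈{5}] r6c7 has the single candidate 5 ⇒ r6c7=5.
Step 41. [r7c1∈{1}] r7c1 is down to just 1, so r7c1=1.
Step 42. [r6c3∈{9}] nothing but 9 survives at r6c3. So r6c3=9.
Step 43. [r2c8∈{9}] r2c8's peers cover all but 9. So r2c8=9.
Step 44. [r9c5∈{7}] r9c5 is down to just 7 ⇒ r9c5=7.
Step 45. [r6c2∈{3}] nothing but 3 survives at r6c2. So r6c2=3.
Step 46. [r9c3∈{5}] r9c3 has the single candidate 5. So r9c3=5.
Step 47. [r4c8∈{8}] r4c8 has the single candidate 8. So r4c8=8.
Step 48. [r5c4∈{9}] only 9 remains possible at r5c4. So r5c4=9.
Step 49. [r8c5∈{9}] only 9 remains possible at r8c5. So r8c5=9.
Step 50. [r5c9∈{6}] nothing but 6 survives at r5c9 ⇒ r5c9=6.
Step 51. [r2c4∈{2}] nothing but 2 survives at r2c4. So r2c4=2.
Step 52. [r2c1∈{8}] r2c1 has the single candidate 8, so r2c1=8.

Answer: 3 2 6 8 5 9 1 7 4 / 8 1 7 2 6 4 3 9 5 / 5 9 4 7 1 3 6 2 8 / 2 4 1 5 3 6 9 8 7 / 7 5 8 9 2 1 4 3 6 / 6 3 9 4 8 7 5 1 2 / 1 8 3 6 4 2 7 5 9 / 4 7 2 1 9 5 8 6 3 / 9 6 5 3 7 8 2 4 1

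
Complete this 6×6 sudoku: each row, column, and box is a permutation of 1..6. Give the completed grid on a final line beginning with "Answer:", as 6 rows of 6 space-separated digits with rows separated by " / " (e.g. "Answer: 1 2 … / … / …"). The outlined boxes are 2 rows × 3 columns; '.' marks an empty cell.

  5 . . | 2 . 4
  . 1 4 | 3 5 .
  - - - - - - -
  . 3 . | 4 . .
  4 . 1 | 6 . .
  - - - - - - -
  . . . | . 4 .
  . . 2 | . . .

Step 1. [r5c6∈{1,2,3,5,6}] in row 5, 2 fits only at r5c6, so r5c6=2.
Step 2. [r1c2∈{6}] r1c2 has the single candidate 6, so r1c2=6.
Step 3. [r6c5∈{1,3,6}] in col 5, 6 fits only at r6c5, so r6c5=6.
Step 4. [r6c6∈{1,3,5}] in box 6, 3 fits only at r6c6, so r6c6=3.
Step 5. [r5c2∈{5}] only 5 remains possible at r5c2 ⇒ r5c2=5.
Step 6. [r5c1∈{1,3,6}] across col 1, 3 lands solely at r5c1. So r5c1=3.
Step 7. [r4c2∈{2}] r4c2's peers cover all but 2, so r4c2=2.
Step 8. [r3c3∈{5,6}] 5 has one home in col 3: r3c3. So r3c3=5.
Step 9. [r6c1∈{1}] r6c1 has the single candidate 1 ⇒ r6c1=1.
Step 10. [r3c6∈{1}] only 1 remains possible at r3c6, so r3c6=1.
Step 11. [r6c2∈{4}] only 4 remains possible at r6c2, so r6c2=4.
Step 12. [r3c1∈{6}] nothing but 6 survives at r3c1. So r3c1=6.
Step 13. [r2c1∈{2}] nothing but 2 survives at r2c1. So r2c1=2.
Step 14. [r1c5∈{1}] nothing but 1 survives at r1c5, so r1c5=1.
Step 15. [r4c6∈{5}] r4c6's peers cover all but 5. So r4c6=5.
Step 16. [r3c5∈{2}] nothing but 2 survives at r3c5, so r3c5=2.
Step 17. [r2c6∈{6}] r2c6's peers cover all but 6, so r2c6=6.
Step 18. [r1c3∈{3}] r1c3's peers cover all but 3 ⇒ r1c3=3.
Step 19. [r6c4∈{5}] nothing but 5 survives at r6c4, so r6c4=5.
Step 20. [r5c3∈{6}] r5c3 is down to just 6 ⇒ r5c3=6.
Step 21. [r5c4∈{1}] only 1 remains possible at r5c4. So r5c4=1.
Step 22. [r4c5∈{3}] r4c5's peers cover all but 3, so r4c5=3.

Answer: 5 6 3 2 1 4 / 2 1 4 3 5 6 / 6 3 5 4 2 1 / 4 2 1 6 3 5 / 3 5 6 1 4 2 / 1 4 2 5 6 3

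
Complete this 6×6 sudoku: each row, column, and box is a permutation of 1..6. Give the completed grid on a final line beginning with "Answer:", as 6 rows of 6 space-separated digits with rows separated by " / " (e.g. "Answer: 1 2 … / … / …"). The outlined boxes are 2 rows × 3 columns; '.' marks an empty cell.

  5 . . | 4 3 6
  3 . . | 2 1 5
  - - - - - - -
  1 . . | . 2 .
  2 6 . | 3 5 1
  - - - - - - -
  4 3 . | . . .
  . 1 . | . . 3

Step 1. [r5c5∈{6}] r5c5 has the single candidate 6. So r5c5=6.
Step 2. [r6c3∈{2,5,6}] r6c3 is the only open cell in row 6 admitting 2 ⇒ r6c3=2.
Step 3. [r4c3∈{4}] r4c3's peers cover all but 4, so r4c3=4.
Step 4. [r5c3∈{5}] r5c3 is down to just 5, so r5c3=5.
Step 5. [r5c4∈{1}] r5c4's peers cover all but 1 ⇒ r5c4=1.
Step 6. [r1c3∈{1}] r1c3 is down to just 1 ⇒ r1c3=1.
Step 7. [r3c3∈{3}] only 3 remains possible at r3c3 ⇒ r3c3=3.
Step 8. [r3c2∈{5}] only 5 remains possible at r3c2. So r3c2=5.
Step 9. [r6c5∈{4}] nothing but 4 survives at r6c5. So r6c5=4.
Step 10. [r3c6∈{4}] nothing but 4 survives at r3c6 ⇒ r3c6=4.
Step 11. [r6c1∈{6}] r6c1 is down to just 6 ⇒ r6c1=6.
Step 12. [r6c4∈{5}] only 5 remains possible at r6c4. So r6c4=5.
Step 13. [r1c2∈{2}] r1c2 has the single candidate 2, so r1c2=2.
Step 14. [r2c2∈{4}] nothing but 4 survives at r2c2, so r2c2=4.
Step 15. [r2c3∈{6}] only 6 remains possible at r2c3. So r2c3=6.
Step 16. [r5c6∈{2}] only 2 remains possible at r5c6, so r5c6=2.
Step 17. [r3c4∈{6}] nothing but 6 survives at r3c4 ⇒ r3c4=6.

Answer: 5 2 1 4 3 6 / 3 4 6 2 1 5 / 1 5 3 6 2 4 / 2 6 4 3 5 1 / 4 3 5 1 6 2 / 6 1 2 5 4 3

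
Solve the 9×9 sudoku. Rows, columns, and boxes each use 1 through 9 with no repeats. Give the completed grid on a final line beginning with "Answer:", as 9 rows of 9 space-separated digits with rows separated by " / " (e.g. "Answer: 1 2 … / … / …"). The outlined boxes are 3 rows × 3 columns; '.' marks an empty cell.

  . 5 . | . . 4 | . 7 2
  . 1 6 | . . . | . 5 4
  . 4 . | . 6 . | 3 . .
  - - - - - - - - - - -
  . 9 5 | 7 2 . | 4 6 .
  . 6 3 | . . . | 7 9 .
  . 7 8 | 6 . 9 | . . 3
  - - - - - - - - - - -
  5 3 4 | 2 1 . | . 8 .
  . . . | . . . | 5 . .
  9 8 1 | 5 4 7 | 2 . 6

Step 1. [r3c8∈{1}] r3c8 is down to just 1, so r3c8=1.
Step 2. [r5c1∈{1,2,4}] r5c1 is the only open cell in row 5 admitting 2 ⇒ r5c1=2.
Step 3. [r3c3∈{2,7,9}] across box 1, 2 lands solely at r3c3. So r3c3=2.
Step 4. [r7c7∈{9}] r7c7 is down to just 9. So r7c7=9.
Step 5. [r2c7∈{8}] r2c7 is down to just 8, so r2c7=8.
Step 6. [r5c9∈{1,5,8}] in col 9, 5 fits only at r5c9. So r5c9=5.
Step 7. [r5c5∈{8}] r5c5 has the single candidate 8 ⇒ r5c5=8.
Step 8. [r1c4∈{1,3,8,9}] in row 1, 1 fits only at r1c4. So r1c4=1.
Step 9. [r4c6∈{1,3}] in row 4, 3 fits only at r4c6. So r4c6=3.
Step 10. [r3c1∈{7,8}] r3c1 is the only open cell in row 3 admitting 7 ⇒ r3c1=7.
Step 11. [r2c1∈{3}] only 3 remains possible at r2c1, so r2c1=3.
Step 12. [r2c4∈{9}] only 9 remains possible at r2c4, so r2c4=9.
Step 13. [r8c4∈{3,8}] 3 has one home in col 4: r8c4 ⇒ r8c4=3.
Step 14. [r8c9∈{1,7}] across row 8, 1 lands solely at r8c9 ⇒ r8c9=1.
Step 15. [r8c6∈{6,8}] 8 has one home in row 8: r8c6. So r8c6=8.
Step 16. [r6c7∈{1}] r6c7's peers cover all but 1, so r6c7=1.
Step 17. [r8c5∈{9}] nothing but 9 survives at r8c5, so r8c5=9.
Step 18. [r1c1∈{8}] r1c1 has the single candidate 8 ⇒ r1c1=8.
Step 19. [r8c2∈{2}] r8c2 is down to just 2, so r8c2=2.
Step 20. [r3c9∈{9}] only 9 remains possible at r3c9. So r3c9=9.
Step 21. [r8c1∈{6}] r8c1's peers cover all but 6. So r8c1=6.
Step 22. [r3c6∈{5}] r3c6 has the single candidate 5, so r3c6=5.
Step 23. [r7c9∈{7}] nothing but 7 survives at r7c9 ⇒ r7c9=7.
Step 24. [r7c6∈{6}] r7c6 has the single candidate 6. So r7c6=6.
Step 25. [r2c5∈{7}] r2c5's peers cover all but 7, so r2c5=7.
Step 26. [r4c1∈{1}] r4c1's peers cover all but 1. So r4c1=1.
Step 27. [r1c5∈{3}] r1c5 is down to just 3. So r1c5=3.
Step 28. [r6c8∈{2}] nothing but 2 survives at r6c8. So r6c8=2.
Step 29. [r1c3∈{9}] r1c3's peers cover all but 9 ⇒ r1c3=9.
Step 30. [r3c4∈{8}] r3c4 is down to just 8, so r3c4=8.
Step 31. [r8c3∈{7}] r8c3's peers cover all but 7. So r8c3=7.
Step 32. [r6c1∈{4}] nothing but 4 survives at r6c1. So r6c1=4.
Step 33. [r4c9∈{8}] r4c9 is down to just 8, so r4c9=8.
Step 34. [r9c8∈{3}] r9c8 is down to just 3, so r9c8=3.
Step 35. [r1c7∈{6}] only 6 remains possible at r1c7, so r1c7=6.
Step 36. [r5c4∈{4}] r5c4 is down to just 4 ⇒ r5c4=4.
Step 37. [r2c6∈{2}] only 2 remains possible at r2c6, so r2c6=2.
Step 38. [r8c8∈{4}] only 4 remains possible at r8c8 ⇒ r8c8=4.
Step 39. [r6c5∈{5}] r6c5's peers cover all but 5 ⇒ r6c5=5.
Step 40. [r5c6∈{1}] r5c6 has the single candidate 1 ⇒ r5c6=1.

Answer: 8 5 9 1 3 4 6 7 2 / 3 1 6 9 7 2 8 5 4 / 7 4 2 8 6 5 3 1 9 / 1 9 5 7 2 3 4 6 8 / 2 6 3 4 8 1 7 9 5 / 4 7 8 6 5 9 1 2 3 / 5 3 4 2 1 6 9 8 7 / 6 2 7 3 9 8 5 4 1 / 9 8 1 5 4 7 2 3 6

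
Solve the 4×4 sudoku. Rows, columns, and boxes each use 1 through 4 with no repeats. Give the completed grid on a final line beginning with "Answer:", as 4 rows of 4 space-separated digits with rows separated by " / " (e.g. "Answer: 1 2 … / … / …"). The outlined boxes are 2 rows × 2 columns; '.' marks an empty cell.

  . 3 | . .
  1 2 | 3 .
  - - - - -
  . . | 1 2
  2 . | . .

Step 1. [r1c1∈{4}] r1c1 has the single candidate 4. So r1c1=4.
Step 2. [r4c3∈{4}] r4c3's peers cover all but 4, so r4c3=4.
Step 3. [r2c4∈{4}] nothing but 4 survives at r2c4. So r2c4=4.
Step 4. [r4c2∈{1}] r4c2 has the single candidate 1 ⇒ r4c2=1.
Step 5. [r1c3∈{2}] r1c3 has the single candidate 2. So r1c3=2.
Step 6. [r1c4∈{1}] r1c4 has the single candidate 1 ⇒ r1c4=1.
Step 7. [r4c4∈{3}] r4c4's peers cover all but 3. So r4c4=3.
Step 8. [r3c1∈{3}] r3c1 has the single candidate 3, so r3c1=3.
Step 9. [r3c2∈{4}] only 4 remains possible at r3c2. So r3c2=4.

Answer: 4 3 2 1 / 1 2 3 4 / 3 4 1 2 / 2 1 4 3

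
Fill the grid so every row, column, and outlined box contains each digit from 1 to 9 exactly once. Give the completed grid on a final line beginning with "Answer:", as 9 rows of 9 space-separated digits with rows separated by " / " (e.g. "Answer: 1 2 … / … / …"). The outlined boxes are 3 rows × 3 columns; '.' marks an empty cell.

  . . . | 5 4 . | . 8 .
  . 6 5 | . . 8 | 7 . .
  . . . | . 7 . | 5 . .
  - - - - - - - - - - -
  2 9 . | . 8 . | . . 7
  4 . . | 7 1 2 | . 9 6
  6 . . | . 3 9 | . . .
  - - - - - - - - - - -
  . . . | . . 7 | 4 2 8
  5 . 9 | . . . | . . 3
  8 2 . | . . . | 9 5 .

Step 1. [r9c9∈{1}] nothing but 1 survives at r9c9 ⇒ r9c9=1.
Step 2. [r9c5∈{6}] r9c5's peers cover all but 6, so r9c5=6.
Step 3. [r6c4∈{4}] r6c4 has the single candidate 4. So r6c4=4.
Step 4. [r6c8∈{1}] r6c8's peers cover all but 1, so r6c8=1.
Step 5. [r1c7∈{1,2,3,6}] r1c7 is the only open cell in col 7 admitting 1. So r1c7=1.
Step 6. [r9c4∈{3}] only 3 remains possible at r9c4, so r9c4=3.
Step 7. [r3c8∈{3,4,6}] in box 3, 6 fits only at r3c8, so r3c8=6.
Step 8. [r1c1∈{3,7,9}] in col 1, 7 fits only at r1c1, so r1c1=7.
Step 9. [r1c2∈{3}] r1c2's peers cover all but 3 ⇒ r1c2=3.
Step 10. [r7c2∈{1}] r7c2 is down to just 1. So r7c2=1.
Step 11. [r1c9∈{2,9}] 9 has one home in row 1: r1c9, so r1c9=9.
Step 12. [r9c3∈{4,7}] 7 has one home in row 9: r9c3. So r9c3=7.
Step 13. [r6c3∈{8}] nothing but 8 survives at r6c3 ⇒ r6c3=8.
Step 14. [r3c3∈{1,2,4}] across col 3, 4 lands solely at r3c3 ⇒ r3c3=4.
Step 15. [r7c4∈{9}] only 9 remains possible at r7c4, so r7c4=9.
Step 16. [r5c3∈{3}] nothing but 3 survives at r5c3 ⇒ r5c3=3.
Step 17. [r3c9∈{2}] r3c9 has the single candidate 2 ⇒ r3c9=2.
Step 18. [r3c4∈{1}] nothing but 1 survives at r3c4. So r3c4=1.
Step 19. [r4c8∈{3,4}] row 4 places 4 nowhere but r4c8, so r4c8=4.
Step 20. [r2c4∈{2}] r2c4 has the single candidate 2 ⇒ r2c4=2.
Step 21. [r1c6∈{6}] nothing but 6 survives at r1c6. So r1c6=6.
Step 22. [r6c9∈{5}] only 5 remains possible at r6c9. So r6c9=5.
Step 23. [r8c6∈{1,4}] row 8 places 1 nowhere but r8c6 ⇒ r8c6=1.
Step 24. [r3c1∈{9}] nothing but 9 survives at r3c1, so r3c1=9.
Step 25. [r4c7∈{3}] r4c7's peers cover all but 3, so r4c7=3.
Step 26. [r4c3∈{1}] r4c3 has the single candidate 1. So r4c3=1.
Step 27. [r5c7∈{8}] r5c7 is down to just 8 ⇒ r5c7=8.
Step 28. [r1c3∈{2}] only 2 remains possible at r1c3. So r1c3=2.
Step 29. [r8c7∈{6}] r8c7's peers cover all but 6 ⇒ r8c7=6.
Step 30. [r2c8∈{3}] r2c8 is down to just 3, so r2c8=3.
Step 31. [r8c8∈{7}] nothing but 7 survives at r8c8 ⇒ r8c8=7.
Step 32. [r6c7∈{2}] nothing but 2 survives at r6c7. So r6c7=2.
Step 33. [r7c1∈{3}] only 3 remains possible at r7c1. So r7c1=3.
Step 34. [r2c5∈{9}] only 9 remains possible at r2c5, so r2c5=9.
Step 35. [r3c6∈{3}] r3c6's peers cover all but 3 ⇒ r3c6=3.
Step 36. [r3c2∈{8}] r3c2's peers cover all but 8. So r3c2=8.
Step 37. [r7c5∈{5}] r7c5 has the single candidate 5. So r7c5=5.
Step 38. [r7c3∈{6}] nothing but 6 survives at r7c3. So r7c3=6.
Step 39. [r8c5∈{2}] r8c5 has the single candidate 2 ⇒ r8c5=2.
Step 40. [r9c6∈{4}] r9c6 is down to just 4. So r9c6=4.
Step 41. [r2c1∈{1}] r2c1 has the single candidate 1 ⇒ r2c1=1.
Step 42. [r6c2∈{7}] r6c2 is down to just 7, so r6c2=7.
Step 43. [r8c2∈{4}] nothing but 4 survives at r8c2. So r8c2=4.
Step 44. [r2c9∈{4}] only 4 remains possible at r2c9 ⇒ r2c9=4.
Step 45. [r5c2∈{5}] r5c2 is down to just 5. So r5c2=5.
Step 46. [r8c4∈{8}] only 8 remains possible at r8c4. So r8c4=8.
Step 47. [r4c4∈{6}] nothing but 6 survives at r4c4, so r4c4=6.
Step 48. [r4c6∈{5}] r4c6 has the single candidate 5, so r4c6=5.

Answer: 7 3 2 5 4 6 1 8 9 / 1 6 5 2 9 8 7 3 4 / 9 8 4 1 7 3 5 6 2 / 2 9 1 6 8 5 3 4 7 / 4 5 3 7 1 2 8 9 6 / 6 7 8 4 3 9 2 1 5 / 3 1 6 9 5 7 4 2 8 / 5 4 9 8 2 1 6 7 3 / 8 2 7 3 6 4 9 5 1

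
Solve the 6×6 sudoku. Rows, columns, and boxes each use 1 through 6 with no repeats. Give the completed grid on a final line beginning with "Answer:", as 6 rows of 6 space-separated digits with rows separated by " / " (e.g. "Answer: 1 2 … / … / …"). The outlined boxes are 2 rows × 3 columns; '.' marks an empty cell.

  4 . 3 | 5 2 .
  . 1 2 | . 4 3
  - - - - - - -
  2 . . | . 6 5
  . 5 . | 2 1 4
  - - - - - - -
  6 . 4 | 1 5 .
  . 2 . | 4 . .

Step 1. [r6c1∈{1,3,5}] across col 1, 1 lands solely at r6c1. So r6c1=1.
Step 2. [r1c6∈{1,6}] across row 1, 1 lands solely at r1c6 ⇒ r1c6=1.
Step 3. [r3c2∈{3,4}] row 3 places 4 nowhere but r3c2 ⇒ r3c2=4.
Step 4. [r4c3∈{6}] r4c3 is down to just 6. So r4c3=6.
Step 5. [r3c3∈{1}] r3c3's peers cover all but 1, so r3c3=1.
Step 6. [r5c2∈{3}] only 3 remains possible at r5c2 ⇒ r5c2=3.
Step 7. [r2c4∈{6}] nothing but 6 survives at r2c4. So r2c4=6.
Step 8. [r6c5∈{3}] only 3 remains possible at r6c5. So r6c5=3.
Step 9. [r4c1∈{3}] r4c1 has the single candidate 3. So r4c1=3.
Step 10. [r5c6∈{2}] r5c6's peers cover all but 2 ⇒ r5c6=2.
Step 11. [r6c6∈{6}] only 6 remains possible at r6c6 ⇒ r6c6=6.
Step 12. [r3c4∈{3}] r3c4 is down to just 3. So r3c4=3.
Step 13. [r2c1∈{5}] r2c1 has the single candidate 5. So r2c1=5.
Step 14. [r1c2∈{6}] only 6 remains possible at r1c2 ⇒ r1c2=6.
Step 15. [r6c3∈{5}] r6c3 has the single candidate 5 ⇒ r6c3=5.

Answer: 4 6 3 5 2 1 / 5 1 2 6 4 3 / 2 4 1 3 6 5 / 3 5 6 2 1 4 / 6 3 4 1 5 2 / 1 2 5 4 3 6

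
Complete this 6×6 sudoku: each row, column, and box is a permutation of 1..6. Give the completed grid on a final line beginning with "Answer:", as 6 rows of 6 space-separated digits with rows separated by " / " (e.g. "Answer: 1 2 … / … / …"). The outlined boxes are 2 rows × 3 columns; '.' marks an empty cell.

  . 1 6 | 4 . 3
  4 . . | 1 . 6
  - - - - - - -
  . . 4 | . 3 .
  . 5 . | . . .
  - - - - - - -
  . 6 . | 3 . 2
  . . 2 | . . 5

Step 1. [r3c2∈{2}] nothing but 2 survives at r3c2, so r3c2=2.
Step 2. [r3c6∈{1}] only 1 remains possible at r3c6, so r3c6=1.
Step 3. [r5c5∈{1,4}] r5c5 is the only open cell in row 5 admitting 4. So r5c5=4.
Step 4. [r2c5∈{2,5}] 2 has one home in row 2: r2c5 ⇒ r2c5=2.
Step 5. [r4c5∈{6}] only 6 remains possible at r4c5. So r4c5=6.
Step 6. [r2c3∈{3,5}] 5 has one home in row 2: r2c3 ⇒ r2c3=5.
Step 7. [r5c3∈{1}] nothing but 1 survives at r5c3 ⇒ r5c3=1.
Step 8. [r6c1∈{3}] nothing but 3 survives at r6c1 ⇒ r6c1=3.
Step 9. [r4c4∈{2}] nothing but 2 survives at r4c4 ⇒ r4c4=2.
Step 10. [r6c5∈{1}] r6c5's peers cover all but 1, so r6c5=1.
Step 11. [r3c1∈{6}] r3c1 is down to just 6 ⇒ r3c1=6.
Step 12. [r5c1∈{5}] r5c1 is down to just 5. So r5c1=5.
Step 13. [r4c3∈{3}] nothing but 3 survives at r4c3, so r4c3=3.
Step 14. [r4c1∈{1}] r4c1 has the single candidate 1 ⇒ r4c1=1.
Step 15. [r3c4∈{5}] only 5 remains possible at r3c4 ⇒ r3c4=5.
Step 16. [r2c2∈{3}] r2c2 has the single candidate 3 ⇒ r2c2=3.
Step 17. [r1c1∈{2}] only 2 remains possible at r1c1 ⇒ r1c1=2.
Step 18. [r1c5∈{5}] r1c5's peers cover all but 5 ⇒ r1c5=5.
Step 19. [r4c6∈{4}] only 4 remains possible at r4c6, so r4c6=4.
Step 20. [r6c2∈{4}] nothing but 4 survives at r6c2 ⇒ r6c2=4.
Step 21. [r6c4∈{6}] r6c4's peers cover all but 6 ⇒ r6c4=6.

Answer: 2 1 6 4 5 3 / 4 3 5 1 2 6 / 6 2 4 5 3 1 / 1 5 3 2 6 4 / 5 6 1 3 4 2 / 3 4 2 6 1 5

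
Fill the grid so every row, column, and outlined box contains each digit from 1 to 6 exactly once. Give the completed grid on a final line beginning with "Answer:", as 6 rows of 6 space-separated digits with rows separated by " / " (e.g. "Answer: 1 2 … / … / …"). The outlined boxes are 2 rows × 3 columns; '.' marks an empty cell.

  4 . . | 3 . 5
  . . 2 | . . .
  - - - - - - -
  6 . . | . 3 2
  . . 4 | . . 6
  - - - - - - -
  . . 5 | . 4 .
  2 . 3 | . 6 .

Step 1. [r2c5∈{1}] r2c5 is down to just 1, so r2c5=1.
Step 2. [r3c3∈{1}] only 1 remains possible at r3c3. So r3c3=1.
Step 3. [r3c2∈{5}] r3c2's peers cover all but 5. So r3c2=5.
Step 4. [r6c6∈{1}] r6c6 is down to just 1. So r6c6=1.
Step 5. [r5c2∈{1,6}] in row 5, 6 fits only at r5c2 ⇒ r5c2=6.
Step 6. [r2c2∈{3}] only 3 remains possible at r2c2. So r2c2=3.
Step 7. [r6c4∈{5}] only 5 remains possible at r6c4 ⇒ r6c4=5.
Step 8. [r2c4∈{4,6}] 6 has one home in row 2: r2c4. So r2c4=6.
Step 9. [r4c5∈{5}] r4c5 is down to just 5 ⇒ r4c5=5.
Step 10. [r4c4∈{1}] r4c4 has the single candidate 1, so r4c4=1.
Step 11. [r5c4∈{2}] r5c4's peers cover all but 2 ⇒ r5c4=2.
Step 12. [r2c1∈{5}] r2c1 has the single candidate 5. So r2c1=5.
Step 13. [r5c6∈{3}] r5c6 is down to just 3, so r5c6=3.
Step 14. [r2c6∈{4}] nothing but 4 survives at r2c6. So r2c6=4.
Step 15. [r5c1∈{1}] r5c1 has the single candidate 1 ⇒ r5c1=1.
Step 16. [r1c2∈{1}] r1c2 has the single candidate 1. So r1c2=1.
Step 17. [r1c5∈{2}] r1c5's peers cover all but 2, so r1c5=2.
Step 18. [r6c2∈{4}] r6c2's peers cover all but 4 ⇒ r6c2=4.
Step 19. [r4c1∈{3}] r4c1's peers cover all but 3 ⇒ r4c1=3.
Step 20. [r3c4∈{4}] only 4 remains possible at r3c4. So r3c4=4.
Step 21. [r4c2∈{2}] only 2 remains possible at r4c2 ⇒ r4c2=2.
Step 22. [r1c3∈{6}] r1c3 is down to just 6 ⇒ r1c3=6.

Answer: 4 1 6 3 2 5 / 5 3 2 6 1 4 / 6 5 1 4 3 2 / 3 2 4 1 5 6 / 1 6 5 2 4 3 / 2 4 3 5 6 1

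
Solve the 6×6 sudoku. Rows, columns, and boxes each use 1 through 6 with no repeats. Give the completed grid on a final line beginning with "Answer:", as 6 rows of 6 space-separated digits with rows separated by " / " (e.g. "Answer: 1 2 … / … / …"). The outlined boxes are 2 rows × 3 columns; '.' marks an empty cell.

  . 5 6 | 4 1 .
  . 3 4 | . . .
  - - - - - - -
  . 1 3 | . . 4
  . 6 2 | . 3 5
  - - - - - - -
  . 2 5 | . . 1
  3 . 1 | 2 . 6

Step 1. [r2c6∈{2}] only 2 remains possible at r2c6 ⇒ r2c6=2.
Step 2. [r2c4∈{5,6}] r2c4 is the only open cell in col 4 admitting 5 ⇒ r2c4=5.
Step 3. [r6c2∈{4}] r6c2 is down to just 4 ⇒ r6c2=4.
Step 4. [r2c5∈{6}] r2c5 has the single candidate 6, so r2c5=6.
Step 5. [r4c4∈{1}] r4c4 is down to just 1, so r4c4=1.
Step 6. [r5c4∈{3}] r5c4 is down to just 3 ⇒ r5c4=3.
Step 7. [r2c1∈{1}] nothing but 1 survives at r2c1, so r2c1=1.
Step 8. [r3c5∈{2}] r3c5 is down to just 2. So r3c5=2.
Step 9. [r3c4∈{6}] r3c4 is down to just 6. So r3c4=6.
Step 10. [r3c1∈{5}] r3c1 has the single candidate 5. So r3c1=5.
Step 11. [r5c1∈{6}] nothing but 6 survives at r5c1 ⇒ r5c1=6.
Step 12. [r4c1∈{4}] r4c1's peers cover all but 4, so r4c1=4.
Step 13. [r6c5∈{5}] r6c5 is down to just 5, so r6c5=5.
Step 14. [r1c1∈{2}] nothing but 2 survives at r1c1 ⇒ r1c1=2.
Step 15. [r5c5∈{4}] nothing but 4 survives at r5c5 ⇒ r5c5=4.
Step 16. [r1c6∈{3}] nothing but 3 survives at r1c6. So r1c6=3.

Answer: 2 5 6 4 1 3 / 1 3 4 5 6 2 / 5 1 3 6 2 4 / 4 6 2 1 3 5 / 6 2 5 3 4 1 / 3 4 1 2 5 6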